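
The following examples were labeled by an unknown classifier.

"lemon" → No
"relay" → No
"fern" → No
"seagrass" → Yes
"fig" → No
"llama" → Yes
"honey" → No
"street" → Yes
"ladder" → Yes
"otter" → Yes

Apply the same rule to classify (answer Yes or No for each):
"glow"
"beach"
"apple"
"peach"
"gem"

All 'Yes' examples share one property — has a double letter — and every 'No' example lacks it.

No, No, Yes, No, No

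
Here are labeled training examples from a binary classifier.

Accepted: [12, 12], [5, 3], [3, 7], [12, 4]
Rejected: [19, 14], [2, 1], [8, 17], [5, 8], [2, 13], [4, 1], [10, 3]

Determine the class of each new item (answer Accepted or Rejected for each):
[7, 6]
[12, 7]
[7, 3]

Rejected, Rejected, Accepted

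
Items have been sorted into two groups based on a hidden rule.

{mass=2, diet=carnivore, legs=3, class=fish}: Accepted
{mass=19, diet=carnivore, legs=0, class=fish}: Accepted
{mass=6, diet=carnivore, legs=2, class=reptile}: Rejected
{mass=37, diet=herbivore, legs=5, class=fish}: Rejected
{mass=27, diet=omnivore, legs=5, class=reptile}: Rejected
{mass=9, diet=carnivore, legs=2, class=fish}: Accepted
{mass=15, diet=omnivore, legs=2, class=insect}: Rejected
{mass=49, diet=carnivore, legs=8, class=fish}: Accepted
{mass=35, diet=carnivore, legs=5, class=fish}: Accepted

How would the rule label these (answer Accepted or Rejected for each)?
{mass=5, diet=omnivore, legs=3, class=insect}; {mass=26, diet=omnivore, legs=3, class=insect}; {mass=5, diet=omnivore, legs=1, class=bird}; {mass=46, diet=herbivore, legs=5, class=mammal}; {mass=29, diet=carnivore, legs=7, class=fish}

All 'Accepted' examples share one property — diet is carnivore AND class is fish — and every 'Rejected' example lacks it.

Rejected, Rejected, Rejected, Rejected, Accepted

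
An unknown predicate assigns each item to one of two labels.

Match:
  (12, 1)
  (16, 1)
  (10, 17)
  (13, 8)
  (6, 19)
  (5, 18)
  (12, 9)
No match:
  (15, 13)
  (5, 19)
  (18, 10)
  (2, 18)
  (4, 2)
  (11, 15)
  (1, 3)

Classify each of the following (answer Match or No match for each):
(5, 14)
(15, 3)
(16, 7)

Match, No match, Match

The distinguishing property — sum is odd — holds for all the 'Match' cases and none of the 'No match' cases.
(5, 14): Match (5+14 = 19).
(15, 3): No match (15+3 = 18).
(16, 7): Match (16+7 = 23).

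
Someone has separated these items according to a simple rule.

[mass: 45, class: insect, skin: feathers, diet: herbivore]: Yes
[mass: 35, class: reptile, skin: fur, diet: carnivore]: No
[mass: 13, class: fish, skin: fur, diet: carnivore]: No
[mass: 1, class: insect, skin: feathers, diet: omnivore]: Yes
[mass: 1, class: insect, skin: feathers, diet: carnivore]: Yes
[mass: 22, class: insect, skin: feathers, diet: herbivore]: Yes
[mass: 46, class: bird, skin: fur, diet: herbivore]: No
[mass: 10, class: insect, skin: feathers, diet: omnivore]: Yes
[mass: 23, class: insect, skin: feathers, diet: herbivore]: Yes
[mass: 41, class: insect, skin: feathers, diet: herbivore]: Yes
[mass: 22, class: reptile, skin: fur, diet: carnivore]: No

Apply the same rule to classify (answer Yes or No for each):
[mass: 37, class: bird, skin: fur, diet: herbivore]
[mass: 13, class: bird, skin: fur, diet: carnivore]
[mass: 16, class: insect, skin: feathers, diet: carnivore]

No, No, Yes

The distinguishing property — class is insect — holds for all the 'Yes' cases and none of the 'No' cases.
[mass: 37, class: bird, skin: fur, diet: herbivore]: class is bird — lacks this property, so No.
[mass: 13, class: bird, skin: fur, diet: carnivore]: class is bird — lacks this property, so No.
[mass: 16, class: insect, skin: feathers, diet: carnivore]: class is insect — matches, so Yes.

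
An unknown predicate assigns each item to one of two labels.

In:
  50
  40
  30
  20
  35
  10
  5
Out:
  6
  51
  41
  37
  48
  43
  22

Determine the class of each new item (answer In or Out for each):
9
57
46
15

Out, Out, Out, In

'In' ⟺ multiple of 5.
9 → 9 = 5·1 + 4 → Out. 57 → 57 = 5·11 + 2 → Out. 46 → 46 = 5·9 + 1 → Out. 15 → 15 = 5·3 → In.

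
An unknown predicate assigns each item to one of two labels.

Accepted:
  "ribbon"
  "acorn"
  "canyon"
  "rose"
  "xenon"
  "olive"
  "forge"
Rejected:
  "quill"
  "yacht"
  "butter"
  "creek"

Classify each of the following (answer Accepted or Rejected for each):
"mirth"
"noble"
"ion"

Rejected, Accepted, Accepted

The simplest hypothesis consistent with all the labels is: contains 'o'.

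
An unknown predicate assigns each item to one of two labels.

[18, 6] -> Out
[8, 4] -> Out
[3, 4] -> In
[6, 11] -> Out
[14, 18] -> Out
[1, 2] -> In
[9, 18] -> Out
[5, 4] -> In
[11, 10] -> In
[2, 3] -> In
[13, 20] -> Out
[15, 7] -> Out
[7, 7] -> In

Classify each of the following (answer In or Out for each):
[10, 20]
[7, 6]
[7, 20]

Out, In, Out

The rule appears to be: |first − second| ≤ 1.
[10, 20] → |10−20| = 10 → Out. [7, 6] → |7−6| = 1 → In. [7, 20] → |7−20| = 13 → Out.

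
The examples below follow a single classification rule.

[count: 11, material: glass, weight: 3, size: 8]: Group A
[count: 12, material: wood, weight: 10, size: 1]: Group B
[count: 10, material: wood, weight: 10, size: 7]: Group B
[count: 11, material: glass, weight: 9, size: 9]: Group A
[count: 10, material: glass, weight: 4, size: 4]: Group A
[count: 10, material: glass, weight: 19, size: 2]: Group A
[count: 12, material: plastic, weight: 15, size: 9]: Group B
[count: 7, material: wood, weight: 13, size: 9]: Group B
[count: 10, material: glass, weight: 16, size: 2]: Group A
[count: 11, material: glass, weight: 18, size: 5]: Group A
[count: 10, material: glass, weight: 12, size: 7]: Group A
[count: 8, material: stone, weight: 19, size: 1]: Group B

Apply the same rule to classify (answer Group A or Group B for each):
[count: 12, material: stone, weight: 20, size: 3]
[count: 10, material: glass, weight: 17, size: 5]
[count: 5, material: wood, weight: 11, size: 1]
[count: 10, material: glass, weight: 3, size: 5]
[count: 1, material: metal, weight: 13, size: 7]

Group B, Group A, Group B, Group A, Group B

The rule appears to be: material is glass.
[count: 12, material: stone, weight: 20, size: 3]: Group B (material is stone).
[count: 10, material: glass, weight: 17, size: 5]: Group A (material is glass).
[count: 5, material: wood, weight: 11, size: 1]: Group B (material is wood).
[count: 10, material: glass, weight: 3, size: 5]: Group A (material is glass).
[count: 1, material: metal, weight: 13, size: 7]: Group B (material is metal).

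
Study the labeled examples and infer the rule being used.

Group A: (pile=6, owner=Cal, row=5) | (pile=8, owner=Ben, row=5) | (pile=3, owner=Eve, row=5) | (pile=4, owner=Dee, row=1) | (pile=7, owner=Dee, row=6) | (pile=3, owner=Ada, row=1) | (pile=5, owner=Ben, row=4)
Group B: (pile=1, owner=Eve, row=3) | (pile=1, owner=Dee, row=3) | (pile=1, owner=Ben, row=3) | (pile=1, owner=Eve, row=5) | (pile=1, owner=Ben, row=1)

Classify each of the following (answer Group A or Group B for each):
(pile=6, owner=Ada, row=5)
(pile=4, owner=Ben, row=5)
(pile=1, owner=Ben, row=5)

Group A, Group A, Group B

A rule that fits every label: pile ≥ 3 — true of each 'Group A' example, false of each 'Group B' one.
(pile=6, owner=Ada, row=5): Group A (pile = 6). (pile=4, owner=Ben, row=5): Group A (pile = 4). (pile=1, owner=Ben, row=5): Group B (pile = 1).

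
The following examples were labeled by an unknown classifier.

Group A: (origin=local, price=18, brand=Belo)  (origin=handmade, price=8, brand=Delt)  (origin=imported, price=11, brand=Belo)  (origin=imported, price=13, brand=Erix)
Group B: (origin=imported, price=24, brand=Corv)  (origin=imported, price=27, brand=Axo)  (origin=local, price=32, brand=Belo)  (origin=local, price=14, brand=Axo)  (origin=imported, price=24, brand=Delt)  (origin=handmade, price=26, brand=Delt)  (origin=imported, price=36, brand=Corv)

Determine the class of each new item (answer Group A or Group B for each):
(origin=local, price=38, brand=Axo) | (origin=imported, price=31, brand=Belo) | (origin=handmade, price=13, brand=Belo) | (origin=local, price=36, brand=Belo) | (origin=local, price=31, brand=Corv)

Group B, Group B, Group A, Group B, Group B

'Group A' ⟺ price ≤ 13 OR price = 18.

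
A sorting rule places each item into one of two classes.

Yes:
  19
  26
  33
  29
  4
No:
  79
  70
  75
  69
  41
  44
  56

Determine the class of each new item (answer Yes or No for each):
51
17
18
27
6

The common property of the 'Yes' items is: at most 33. No 'No' item has it.

No, Yes, Yes, Yes, Yes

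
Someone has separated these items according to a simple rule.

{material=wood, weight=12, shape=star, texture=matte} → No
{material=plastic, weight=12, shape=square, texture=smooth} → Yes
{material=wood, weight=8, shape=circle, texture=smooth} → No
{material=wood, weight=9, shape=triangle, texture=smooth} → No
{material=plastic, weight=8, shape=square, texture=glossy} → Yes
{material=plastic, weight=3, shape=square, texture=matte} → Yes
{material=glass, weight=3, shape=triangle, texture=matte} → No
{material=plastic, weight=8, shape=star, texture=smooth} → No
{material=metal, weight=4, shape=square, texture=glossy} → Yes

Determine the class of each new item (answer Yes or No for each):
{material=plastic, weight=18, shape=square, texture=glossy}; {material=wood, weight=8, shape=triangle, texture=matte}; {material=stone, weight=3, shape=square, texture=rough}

Every 'Yes' example satisfies: shape is square. None of the 'No' examples do.
{material=plastic, weight=18, shape=square, texture=glossy}: shape is square, meets the rule → Yes.
{material=wood, weight=8, shape=triangle, texture=matte}: shape is triangle, doesn't qualify → No.
{material=stone, weight=3, shape=square, texture=rough}: shape is square, meets the rule → Yes.

Yes, No, Yes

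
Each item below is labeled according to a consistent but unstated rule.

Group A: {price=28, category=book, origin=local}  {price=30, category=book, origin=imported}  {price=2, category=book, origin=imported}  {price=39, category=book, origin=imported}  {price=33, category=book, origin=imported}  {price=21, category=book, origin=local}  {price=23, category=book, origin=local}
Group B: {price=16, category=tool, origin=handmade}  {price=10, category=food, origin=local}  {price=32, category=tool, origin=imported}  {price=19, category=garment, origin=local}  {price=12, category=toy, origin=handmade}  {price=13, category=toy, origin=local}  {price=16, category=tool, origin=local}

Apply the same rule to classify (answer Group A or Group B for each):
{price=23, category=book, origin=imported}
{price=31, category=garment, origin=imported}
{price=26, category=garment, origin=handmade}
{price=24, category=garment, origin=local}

Group A, Group B, Group B, Group B

'Group A' ⟺ category is book.
{price=23, category=book, origin=imported} — category is book, hence Group A.
{price=31, category=garment, origin=imported} — category is garment, hence Group B.
{price=26, category=garment, origin=handmade} — category is garment, hence Group B.
{price=24, category=garment, origin=local} — category is garment, hence Group B.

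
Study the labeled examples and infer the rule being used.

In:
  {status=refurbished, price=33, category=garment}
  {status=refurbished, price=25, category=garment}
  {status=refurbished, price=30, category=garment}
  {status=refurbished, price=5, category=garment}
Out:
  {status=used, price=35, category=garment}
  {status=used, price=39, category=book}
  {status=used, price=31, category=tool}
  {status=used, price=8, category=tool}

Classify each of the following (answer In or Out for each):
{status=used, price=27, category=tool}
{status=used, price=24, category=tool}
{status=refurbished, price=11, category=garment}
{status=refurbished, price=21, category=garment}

The common property of the 'In' items is: status is refurbished. No 'Out' item has it.
{status=used, price=27, category=tool}: status is used, fails this test → Out. {status=used, price=24, category=tool}: status is used, fails this test → Out. {status=refurbished, price=11, category=garment}: status is refurbished, fits → In. {status=refurbished, price=21, category=garment}: status is refurbished, fits → In.

Out, Out, In, In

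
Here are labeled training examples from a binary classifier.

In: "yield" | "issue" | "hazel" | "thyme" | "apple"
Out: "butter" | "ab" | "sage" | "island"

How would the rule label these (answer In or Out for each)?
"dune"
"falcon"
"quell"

Out, Out, In

The common property of the 'In' items is: odd length. No 'Out' item has it.
"dune": length 4 — fails this test, so Out. "falcon": length 6 — fails this test, so Out. "quell": length 5 — meets the rule, so In.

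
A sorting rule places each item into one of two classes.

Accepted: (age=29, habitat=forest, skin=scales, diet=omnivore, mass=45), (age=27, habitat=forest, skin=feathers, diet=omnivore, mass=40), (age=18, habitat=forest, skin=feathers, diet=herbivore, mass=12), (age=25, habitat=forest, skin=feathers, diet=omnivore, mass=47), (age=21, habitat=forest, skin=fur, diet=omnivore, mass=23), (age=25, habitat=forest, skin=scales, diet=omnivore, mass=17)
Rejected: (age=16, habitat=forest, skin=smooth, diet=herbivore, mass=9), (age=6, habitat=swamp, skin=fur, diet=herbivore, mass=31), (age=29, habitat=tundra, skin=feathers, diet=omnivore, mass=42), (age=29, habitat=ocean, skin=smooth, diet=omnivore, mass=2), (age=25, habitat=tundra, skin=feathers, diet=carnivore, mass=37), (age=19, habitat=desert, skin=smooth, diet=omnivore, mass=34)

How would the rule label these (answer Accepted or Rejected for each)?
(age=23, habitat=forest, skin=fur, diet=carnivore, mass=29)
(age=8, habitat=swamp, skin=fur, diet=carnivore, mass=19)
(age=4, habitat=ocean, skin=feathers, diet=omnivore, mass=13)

The rule appears to be: habitat is forest AND age ≥ 18.
(age=23, habitat=forest, skin=fur, diet=carnivore, mass=29): Accepted (habitat is forest, age = 23). (age=8, habitat=swamp, skin=fur, diet=carnivore, mass=19): Rejected (habitat is swamp, age = 8). (age=4, habitat=ocean, skin=feathers, diet=omnivore, mass=13): Rejected (habitat is ocean, age = 4).

Accepted, Rejected, Rejected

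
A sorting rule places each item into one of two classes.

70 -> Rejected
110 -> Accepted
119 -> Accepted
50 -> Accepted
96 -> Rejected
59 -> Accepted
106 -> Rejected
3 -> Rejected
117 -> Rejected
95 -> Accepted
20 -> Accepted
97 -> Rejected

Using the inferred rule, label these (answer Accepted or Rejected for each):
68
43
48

The classifier is using: ≡ 2 (mod 3).
68: 68 mod 3 = 2 — matches, so Accepted.
43: 43 mod 3 = 1 — doesn't match, so Rejected.
48: 48 mod 3 = 0 — doesn't match, so Rejected.

Accepted, Rejected, Rejected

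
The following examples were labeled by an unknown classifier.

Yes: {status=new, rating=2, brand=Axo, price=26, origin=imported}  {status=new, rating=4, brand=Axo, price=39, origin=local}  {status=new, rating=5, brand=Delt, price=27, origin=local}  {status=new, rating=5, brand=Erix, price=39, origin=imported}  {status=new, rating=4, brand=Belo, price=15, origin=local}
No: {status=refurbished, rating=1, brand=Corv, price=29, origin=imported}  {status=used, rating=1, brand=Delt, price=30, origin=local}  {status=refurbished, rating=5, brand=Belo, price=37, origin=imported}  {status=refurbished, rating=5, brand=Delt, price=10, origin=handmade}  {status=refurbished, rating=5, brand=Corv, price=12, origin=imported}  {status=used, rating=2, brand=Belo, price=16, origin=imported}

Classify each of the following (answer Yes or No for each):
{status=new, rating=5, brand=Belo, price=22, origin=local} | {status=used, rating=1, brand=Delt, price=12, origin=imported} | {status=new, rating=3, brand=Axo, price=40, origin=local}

The pattern is that an item is 'Yes' exactly when: status is new.

Yes, No, Yes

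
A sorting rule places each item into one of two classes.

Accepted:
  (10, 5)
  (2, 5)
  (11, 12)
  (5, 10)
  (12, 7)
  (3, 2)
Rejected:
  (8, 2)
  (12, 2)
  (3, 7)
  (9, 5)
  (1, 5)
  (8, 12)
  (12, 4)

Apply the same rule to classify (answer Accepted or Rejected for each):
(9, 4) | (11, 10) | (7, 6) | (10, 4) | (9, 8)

Every 'Accepted' example satisfies: sum is odd. None of the 'Rejected' examples do.

Accepted, Accepted, Accepted, Rejected, Accepted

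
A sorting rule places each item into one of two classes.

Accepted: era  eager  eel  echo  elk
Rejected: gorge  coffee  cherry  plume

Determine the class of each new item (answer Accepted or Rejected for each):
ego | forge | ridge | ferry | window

Accepted, Rejected, Rejected, Rejected, Rejected

One predicate separates the groups cleanly: starts with 'e'.
ego: starts with 'e', satisfies this → Accepted.
forge: starts with 'f', fails the rule → Rejected.
ridge: starts with 'r', fails the rule → Rejected.
ferry: starts with 'f', fails the rule → Rejected.
window: starts with 'w', fails the rule → Rejected.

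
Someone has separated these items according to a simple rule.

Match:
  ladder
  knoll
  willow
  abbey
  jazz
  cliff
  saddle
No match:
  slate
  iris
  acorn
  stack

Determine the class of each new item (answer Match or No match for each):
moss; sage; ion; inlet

One predicate separates the groups cleanly: has a double letter.
moss: 'ss' doubled, meets the rule → Match.
sage: no doubled letter, doesn't qualify → No match.
ion: no doubled letter, doesn't qualify → No match.
inlet: no doubled letter, doesn't qualify → No match.

Match, No match, No match, No match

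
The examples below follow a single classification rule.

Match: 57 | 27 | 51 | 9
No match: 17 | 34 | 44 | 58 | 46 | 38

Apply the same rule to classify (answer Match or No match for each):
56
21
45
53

The classifier is using: multiple of 3.
56: 56 = 3·18 + 2, does not fit → No match.
21: 21 = 3·7, passes → Match.
45: 45 = 3·15, passes → Match.
53: 53 = 3·17 + 2, does not fit → No match.

No match, Match, Match, No match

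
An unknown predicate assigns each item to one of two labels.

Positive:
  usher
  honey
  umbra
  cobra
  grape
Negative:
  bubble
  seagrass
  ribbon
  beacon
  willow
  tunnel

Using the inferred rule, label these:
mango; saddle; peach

Positive, Negative, Positive

'Positive' ⟺ odd length.
mango → length 5 → Positive. saddle → length 6 → Negative. peach → length 5 → Positive.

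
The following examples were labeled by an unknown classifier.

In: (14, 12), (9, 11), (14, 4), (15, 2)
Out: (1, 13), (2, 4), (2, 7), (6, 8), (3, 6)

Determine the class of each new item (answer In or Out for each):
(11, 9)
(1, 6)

In, Out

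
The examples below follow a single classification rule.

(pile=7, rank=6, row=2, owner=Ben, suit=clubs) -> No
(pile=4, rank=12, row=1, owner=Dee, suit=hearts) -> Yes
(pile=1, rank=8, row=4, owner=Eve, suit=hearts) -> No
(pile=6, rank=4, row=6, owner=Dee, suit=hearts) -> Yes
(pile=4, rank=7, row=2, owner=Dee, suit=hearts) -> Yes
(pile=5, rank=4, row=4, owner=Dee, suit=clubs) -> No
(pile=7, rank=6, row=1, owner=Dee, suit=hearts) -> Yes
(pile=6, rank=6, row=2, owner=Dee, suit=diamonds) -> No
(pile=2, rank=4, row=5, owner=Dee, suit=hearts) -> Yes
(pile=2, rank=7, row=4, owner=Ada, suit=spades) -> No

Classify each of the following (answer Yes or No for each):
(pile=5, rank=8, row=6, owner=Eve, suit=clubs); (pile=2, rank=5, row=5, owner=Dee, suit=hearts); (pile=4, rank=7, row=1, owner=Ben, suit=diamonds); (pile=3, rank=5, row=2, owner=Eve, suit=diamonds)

No, Yes, No, No

The pattern is that an item is 'Yes' exactly when: owner is Dee AND suit is hearts.
(pile=5, rank=8, row=6, owner=Eve, suit=clubs): No (owner is Eve, suit is clubs).
(pile=2, rank=5, row=5, owner=Dee, suit=hearts): Yes (owner is Dee, suit is hearts).
(pile=4, rank=7, row=1, owner=Ben, suit=diamonds): No (owner is Ben, suit is diamonds).
(pile=3, rank=5, row=2, owner=Eve, suit=diamonds): No (owner is Eve, suit is diamonds).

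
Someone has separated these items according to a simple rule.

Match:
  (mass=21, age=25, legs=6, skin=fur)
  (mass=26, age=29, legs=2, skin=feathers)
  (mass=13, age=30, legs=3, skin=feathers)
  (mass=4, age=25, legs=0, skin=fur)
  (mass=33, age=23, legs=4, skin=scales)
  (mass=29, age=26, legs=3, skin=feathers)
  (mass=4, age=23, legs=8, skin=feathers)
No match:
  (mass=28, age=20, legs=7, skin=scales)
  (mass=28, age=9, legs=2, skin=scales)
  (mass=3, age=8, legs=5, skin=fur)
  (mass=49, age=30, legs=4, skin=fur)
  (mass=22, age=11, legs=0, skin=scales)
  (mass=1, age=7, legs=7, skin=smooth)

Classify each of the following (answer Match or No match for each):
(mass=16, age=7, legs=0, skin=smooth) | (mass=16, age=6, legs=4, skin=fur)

'Match' ⟺ mass ≤ 33 AND age ≥ 23.
(mass=16, age=7, legs=0, skin=smooth) — mass = 16, age = 7, hence No match. (mass=16, age=6, legs=4, skin=fur) — mass = 16, age = 6, hence No match.

No match, No match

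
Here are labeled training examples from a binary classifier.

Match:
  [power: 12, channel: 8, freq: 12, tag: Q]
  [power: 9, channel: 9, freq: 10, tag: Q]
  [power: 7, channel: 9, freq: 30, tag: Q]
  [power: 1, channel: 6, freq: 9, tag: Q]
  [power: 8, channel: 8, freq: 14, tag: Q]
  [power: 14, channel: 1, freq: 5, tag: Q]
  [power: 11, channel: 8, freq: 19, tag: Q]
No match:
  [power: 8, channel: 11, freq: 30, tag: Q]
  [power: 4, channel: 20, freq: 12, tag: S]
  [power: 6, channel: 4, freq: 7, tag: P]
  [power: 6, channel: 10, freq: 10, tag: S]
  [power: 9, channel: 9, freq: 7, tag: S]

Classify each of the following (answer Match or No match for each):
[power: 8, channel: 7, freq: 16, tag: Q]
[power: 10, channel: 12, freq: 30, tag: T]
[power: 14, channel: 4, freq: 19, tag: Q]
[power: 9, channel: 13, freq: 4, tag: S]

The simplest hypothesis consistent with all the labels is: tag is Q AND channel ≤ 9.
[power: 8, channel: 7, freq: 16, tag: Q]: tag is Q, channel = 7 — satisfies this, so Match.
[power: 10, channel: 12, freq: 30, tag: T]: tag is T, channel = 12 — fails the rule, so No match.
[power: 14, channel: 4, freq: 19, tag: Q]: tag is Q, channel = 4 — satisfies this, so Match.
[power: 9, channel: 13, freq: 4, tag: S]: tag is S, channel = 13 — fails the rule, so No match.

Match, No match, Match, No match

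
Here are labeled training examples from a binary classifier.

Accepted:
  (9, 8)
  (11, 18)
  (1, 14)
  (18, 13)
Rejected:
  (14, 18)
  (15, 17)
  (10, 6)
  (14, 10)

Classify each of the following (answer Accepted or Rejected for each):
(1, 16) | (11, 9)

Accepted, Rejected

The rule appears to be: sum is odd.
(1, 16): 1+16 = 17 — passes, so Accepted. (11, 9): 11+9 = 20 — fails the rule, so Rejected.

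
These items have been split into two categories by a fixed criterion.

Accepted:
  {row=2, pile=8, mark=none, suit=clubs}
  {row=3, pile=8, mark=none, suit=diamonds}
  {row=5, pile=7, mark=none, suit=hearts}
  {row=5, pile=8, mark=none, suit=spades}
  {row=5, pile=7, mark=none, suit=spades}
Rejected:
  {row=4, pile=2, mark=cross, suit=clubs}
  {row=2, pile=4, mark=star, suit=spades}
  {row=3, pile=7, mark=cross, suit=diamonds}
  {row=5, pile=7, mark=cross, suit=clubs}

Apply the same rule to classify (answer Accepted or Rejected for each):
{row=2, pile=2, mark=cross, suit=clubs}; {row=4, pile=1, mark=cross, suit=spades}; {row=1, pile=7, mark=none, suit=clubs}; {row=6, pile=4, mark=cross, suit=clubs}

Rejected, Rejected, Accepted, Rejected

A rule that fits every label: mark is none — true of each 'Accepted' example, false of each 'Rejected' one.
{row=2, pile=2, mark=cross, suit=clubs}: Rejected (mark is cross).
{row=4, pile=1, mark=cross, suit=spades}: Rejected (mark is cross).
{row=1, pile=7, mark=none, suit=clubs}: Accepted (mark is none).
{row=6, pile=4, mark=cross, suit=clubs}: Rejected (mark is cross).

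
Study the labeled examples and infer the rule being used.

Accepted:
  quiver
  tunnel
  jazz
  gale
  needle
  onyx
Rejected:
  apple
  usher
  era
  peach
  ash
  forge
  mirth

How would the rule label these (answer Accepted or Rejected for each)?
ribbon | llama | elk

Looking at the examples, the only property every 'Accepted' case has and every 'Rejected' case lacks is: even length.
Accepted: ribbon, since length 6. Rejected: llama, since length 5. Rejected: elk, since length 3.

Accepted, Rejected, Rejected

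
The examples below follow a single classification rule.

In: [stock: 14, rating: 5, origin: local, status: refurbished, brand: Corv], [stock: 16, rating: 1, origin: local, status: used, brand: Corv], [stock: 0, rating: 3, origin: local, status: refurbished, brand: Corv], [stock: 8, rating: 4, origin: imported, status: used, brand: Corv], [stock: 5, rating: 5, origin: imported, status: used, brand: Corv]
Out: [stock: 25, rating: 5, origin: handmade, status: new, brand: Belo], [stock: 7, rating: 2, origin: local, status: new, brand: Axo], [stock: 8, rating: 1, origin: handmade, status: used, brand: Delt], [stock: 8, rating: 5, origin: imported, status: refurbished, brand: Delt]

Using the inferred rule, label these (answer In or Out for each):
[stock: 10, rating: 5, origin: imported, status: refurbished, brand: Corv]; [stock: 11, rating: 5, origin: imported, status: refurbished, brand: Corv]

'In' ⟺ brand is Corv.

In, In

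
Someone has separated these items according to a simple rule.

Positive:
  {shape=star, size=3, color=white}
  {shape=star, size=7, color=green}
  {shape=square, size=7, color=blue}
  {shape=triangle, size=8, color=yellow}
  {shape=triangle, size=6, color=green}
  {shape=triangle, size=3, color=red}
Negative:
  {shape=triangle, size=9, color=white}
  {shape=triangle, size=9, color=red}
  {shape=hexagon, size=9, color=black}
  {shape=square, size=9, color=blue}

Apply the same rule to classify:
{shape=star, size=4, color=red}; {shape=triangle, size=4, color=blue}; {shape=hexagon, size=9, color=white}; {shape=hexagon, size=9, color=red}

The simplest hypothesis consistent with all the labels is: size ≤ 8.
{shape=star, size=4, color=red}: size = 4 — has this property, so Positive. {shape=triangle, size=4, color=blue}: size = 4 — has this property, so Positive. {shape=hexagon, size=9, color=white}: size = 9 — fails this test, so Negative. {shape=hexagon, size=9, color=red}: size = 9 — fails this test, so Negative.

Positive, Positive, Negative, Negative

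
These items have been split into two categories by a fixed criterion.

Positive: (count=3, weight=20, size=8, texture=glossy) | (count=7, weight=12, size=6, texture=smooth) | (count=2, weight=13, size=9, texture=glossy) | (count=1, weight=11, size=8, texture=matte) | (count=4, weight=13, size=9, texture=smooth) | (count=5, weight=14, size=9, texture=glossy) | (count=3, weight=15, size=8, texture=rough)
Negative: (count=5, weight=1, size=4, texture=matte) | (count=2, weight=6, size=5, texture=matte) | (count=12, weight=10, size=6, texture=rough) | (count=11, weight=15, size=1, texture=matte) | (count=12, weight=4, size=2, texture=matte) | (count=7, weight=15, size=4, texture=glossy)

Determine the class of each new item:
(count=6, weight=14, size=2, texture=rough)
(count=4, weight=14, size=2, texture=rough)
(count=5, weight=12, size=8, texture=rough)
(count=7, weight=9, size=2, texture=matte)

Negative, Negative, Positive, Negative

Every 'Positive' example satisfies: count ≤ 7 AND size ≥ 6. None of the 'Negative' examples do.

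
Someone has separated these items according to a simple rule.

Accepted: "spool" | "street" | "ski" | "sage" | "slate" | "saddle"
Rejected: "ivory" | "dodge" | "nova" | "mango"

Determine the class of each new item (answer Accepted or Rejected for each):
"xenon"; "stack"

The common property of the 'Accepted' items is: contains 's'. No 'Rejected' item has it.
"xenon": no 's' — lacks this property, so Rejected. "stack": has 's' — passes, so Accepted.

Rejected, Accepted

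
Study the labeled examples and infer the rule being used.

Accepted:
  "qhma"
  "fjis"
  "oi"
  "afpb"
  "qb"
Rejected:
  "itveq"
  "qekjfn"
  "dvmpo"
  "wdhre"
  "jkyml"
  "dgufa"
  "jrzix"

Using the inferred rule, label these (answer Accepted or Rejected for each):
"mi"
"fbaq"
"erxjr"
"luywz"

Accepted, Accepted, Rejected, Rejected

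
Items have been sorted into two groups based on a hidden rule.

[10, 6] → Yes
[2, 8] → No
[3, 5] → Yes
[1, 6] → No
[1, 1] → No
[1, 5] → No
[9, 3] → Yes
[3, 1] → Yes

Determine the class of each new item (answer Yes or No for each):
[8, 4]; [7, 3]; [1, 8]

Yes, Yes, No

The rule appears to be: first ≥ 3.
[8, 4] → first 8 → Yes. [7, 3] → first 7 → Yes. [1, 8] → first 1 → No.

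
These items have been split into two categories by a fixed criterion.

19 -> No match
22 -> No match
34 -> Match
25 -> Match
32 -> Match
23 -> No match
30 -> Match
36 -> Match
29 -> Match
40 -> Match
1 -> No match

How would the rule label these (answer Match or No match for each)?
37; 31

The simplest hypothesis consistent with all the labels is: at least 25.
Match: 37, since 37 ≥ 25. Match: 31, since 31 ≥ 25.

Match, Match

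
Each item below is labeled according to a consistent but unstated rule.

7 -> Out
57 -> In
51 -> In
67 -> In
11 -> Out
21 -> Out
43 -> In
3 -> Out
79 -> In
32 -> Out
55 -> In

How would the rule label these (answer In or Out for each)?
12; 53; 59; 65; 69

Every 'In' example satisfies: at least 43. None of the 'Out' examples do.
12: 12 < 43, lacks this property → Out.
53: 53 ≥ 43, qualifies → In.
59: 59 ≥ 43, qualifies → In.
65: 65 ≥ 43, qualifies → In.
69: 69 ≥ 43, qualifies → In.

Out, In, In, In, In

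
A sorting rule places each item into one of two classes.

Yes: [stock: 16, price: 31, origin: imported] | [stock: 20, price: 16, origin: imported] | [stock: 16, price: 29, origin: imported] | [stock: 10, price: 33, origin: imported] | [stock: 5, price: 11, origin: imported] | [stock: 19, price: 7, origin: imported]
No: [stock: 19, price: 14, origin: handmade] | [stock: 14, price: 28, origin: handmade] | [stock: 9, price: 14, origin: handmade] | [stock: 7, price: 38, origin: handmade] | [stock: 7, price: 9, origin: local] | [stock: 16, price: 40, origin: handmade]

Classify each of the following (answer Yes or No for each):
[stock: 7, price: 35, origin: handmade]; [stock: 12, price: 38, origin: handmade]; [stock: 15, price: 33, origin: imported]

No, No, Yes

'Yes' ⟺ origin is imported.
[stock: 7, price: 35, origin: handmade]: origin is handmade — fails the rule, so No.
[stock: 12, price: 38, origin: handmade]: origin is handmade — fails the rule, so No.
[stock: 15, price: 33, origin: imported]: origin is imported — satisfies this, so Yes.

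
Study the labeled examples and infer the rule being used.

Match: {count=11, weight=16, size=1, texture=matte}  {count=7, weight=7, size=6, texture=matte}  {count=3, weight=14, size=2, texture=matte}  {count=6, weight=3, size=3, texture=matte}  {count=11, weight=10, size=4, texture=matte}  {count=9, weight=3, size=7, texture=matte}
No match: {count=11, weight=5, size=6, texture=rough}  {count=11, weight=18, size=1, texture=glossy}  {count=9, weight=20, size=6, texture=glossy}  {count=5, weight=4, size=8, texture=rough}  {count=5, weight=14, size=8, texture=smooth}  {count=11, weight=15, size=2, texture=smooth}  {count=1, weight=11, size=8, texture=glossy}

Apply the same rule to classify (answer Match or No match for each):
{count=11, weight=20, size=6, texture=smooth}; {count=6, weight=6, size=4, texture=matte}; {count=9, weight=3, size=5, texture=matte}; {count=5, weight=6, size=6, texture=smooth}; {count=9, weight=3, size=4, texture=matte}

No match, Match, Match, No match, Match

Comparing the two groups points to one rule — texture is matte.
{count=11, weight=20, size=6, texture=smooth}: texture is smooth, doesn't match → No match. {count=6, weight=6, size=4, texture=matte}: texture is matte, matches → Match. {count=9, weight=3, size=5, texture=matte}: texture is matte, matches → Match. {count=5, weight=6, size=6, texture=smooth}: texture is smooth, doesn't match → No match. {count=9, weight=3, size=4, texture=matte}: texture is matte, matches → Match.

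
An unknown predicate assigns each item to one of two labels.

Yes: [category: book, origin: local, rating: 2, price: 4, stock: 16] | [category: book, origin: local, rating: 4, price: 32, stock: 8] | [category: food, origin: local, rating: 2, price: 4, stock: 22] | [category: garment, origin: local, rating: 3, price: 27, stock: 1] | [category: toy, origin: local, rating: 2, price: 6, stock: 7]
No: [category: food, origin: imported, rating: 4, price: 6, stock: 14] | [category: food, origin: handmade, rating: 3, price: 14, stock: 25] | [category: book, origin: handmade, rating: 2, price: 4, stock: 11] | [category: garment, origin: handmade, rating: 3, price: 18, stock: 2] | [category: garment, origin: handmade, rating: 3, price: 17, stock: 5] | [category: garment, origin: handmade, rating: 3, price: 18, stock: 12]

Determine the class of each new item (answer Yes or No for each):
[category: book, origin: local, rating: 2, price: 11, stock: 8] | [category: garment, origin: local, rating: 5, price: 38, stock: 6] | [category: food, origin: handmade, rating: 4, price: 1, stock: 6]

Yes, Yes, No

The simplest hypothesis consistent with all the labels is: origin is local.
[category: book, origin: local, rating: 2, price: 11, stock: 8] → origin is local → Yes. [category: garment, origin: local, rating: 5, price: 38, stock: 6] → origin is local → Yes. [category: food, origin: handmade, rating: 4, price: 1, stock: 6] → origin is handmade → No.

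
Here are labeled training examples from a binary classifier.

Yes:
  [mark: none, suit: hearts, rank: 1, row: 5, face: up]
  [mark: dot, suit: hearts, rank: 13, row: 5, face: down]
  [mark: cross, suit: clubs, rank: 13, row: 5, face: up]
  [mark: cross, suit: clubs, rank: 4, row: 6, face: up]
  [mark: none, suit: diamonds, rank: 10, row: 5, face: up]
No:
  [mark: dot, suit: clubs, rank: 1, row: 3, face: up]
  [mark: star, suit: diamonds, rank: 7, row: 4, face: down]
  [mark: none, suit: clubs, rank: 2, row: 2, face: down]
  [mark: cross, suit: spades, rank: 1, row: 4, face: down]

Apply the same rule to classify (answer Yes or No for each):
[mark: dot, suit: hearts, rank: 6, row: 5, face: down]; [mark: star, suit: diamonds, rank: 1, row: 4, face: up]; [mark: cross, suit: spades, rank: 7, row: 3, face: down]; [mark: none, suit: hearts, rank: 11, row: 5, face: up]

Every 'Yes' example satisfies: row ≥ 5. None of the 'No' examples do.

Yes, No, No, Yes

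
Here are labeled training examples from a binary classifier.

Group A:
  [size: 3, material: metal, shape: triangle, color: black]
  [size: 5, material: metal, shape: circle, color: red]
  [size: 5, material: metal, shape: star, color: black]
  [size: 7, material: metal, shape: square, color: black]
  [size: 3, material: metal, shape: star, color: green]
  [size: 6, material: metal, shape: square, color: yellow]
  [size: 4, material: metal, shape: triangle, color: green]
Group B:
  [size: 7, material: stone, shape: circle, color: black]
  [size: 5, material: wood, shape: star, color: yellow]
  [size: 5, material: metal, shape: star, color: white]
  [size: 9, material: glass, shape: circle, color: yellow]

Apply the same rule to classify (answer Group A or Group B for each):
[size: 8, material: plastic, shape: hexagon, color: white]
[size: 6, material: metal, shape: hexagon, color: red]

Every 'Group A' example satisfies: color is not white AND material is metal. None of the 'Group B' examples do.
[size: 8, material: plastic, shape: hexagon, color: white]: color is white, material is plastic — does not pass, so Group B. [size: 6, material: metal, shape: hexagon, color: red]: color is red, material is metal — meets the rule, so Group A.

Group B, Group A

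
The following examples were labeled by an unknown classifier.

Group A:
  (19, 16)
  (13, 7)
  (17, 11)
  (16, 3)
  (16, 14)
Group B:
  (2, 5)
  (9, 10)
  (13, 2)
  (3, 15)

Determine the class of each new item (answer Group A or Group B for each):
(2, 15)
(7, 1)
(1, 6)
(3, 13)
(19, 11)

Group B, Group B, Group B, Group B, Group A

One predicate separates the groups cleanly: first > second AND sum ≥ 18.
(2, 15): 2 < 15, 2+15 = 17, lacks this property → Group B.
(7, 1): 7 > 1, 7+1 = 8, lacks this property → Group B.
(1, 6): 1 < 6, 1+6 = 7, lacks this property → Group B.
(3, 13): 3 < 13, 3+13 = 16, lacks this property → Group B.
(19, 11): 19 > 11, 19+11 = 30, meets the rule → Group A.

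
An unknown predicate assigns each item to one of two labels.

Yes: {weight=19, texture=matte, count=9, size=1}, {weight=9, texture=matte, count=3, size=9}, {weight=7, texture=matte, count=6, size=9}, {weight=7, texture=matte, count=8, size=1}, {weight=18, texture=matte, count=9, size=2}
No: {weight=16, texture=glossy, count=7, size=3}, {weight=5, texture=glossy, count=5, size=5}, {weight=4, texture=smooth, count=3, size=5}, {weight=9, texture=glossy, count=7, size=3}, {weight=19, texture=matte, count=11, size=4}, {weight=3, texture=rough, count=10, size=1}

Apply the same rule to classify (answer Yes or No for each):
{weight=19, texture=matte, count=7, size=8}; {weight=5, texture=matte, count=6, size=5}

Rule: texture is matte AND count ≤ 9. This holds for each 'Yes' example and fails for each 'No' one.
{weight=19, texture=matte, count=7, size=8} — texture is matte, count = 7, hence Yes.
{weight=5, texture=matte, count=6, size=5} — texture is matte, count = 6, hence Yes.

Yes, Yes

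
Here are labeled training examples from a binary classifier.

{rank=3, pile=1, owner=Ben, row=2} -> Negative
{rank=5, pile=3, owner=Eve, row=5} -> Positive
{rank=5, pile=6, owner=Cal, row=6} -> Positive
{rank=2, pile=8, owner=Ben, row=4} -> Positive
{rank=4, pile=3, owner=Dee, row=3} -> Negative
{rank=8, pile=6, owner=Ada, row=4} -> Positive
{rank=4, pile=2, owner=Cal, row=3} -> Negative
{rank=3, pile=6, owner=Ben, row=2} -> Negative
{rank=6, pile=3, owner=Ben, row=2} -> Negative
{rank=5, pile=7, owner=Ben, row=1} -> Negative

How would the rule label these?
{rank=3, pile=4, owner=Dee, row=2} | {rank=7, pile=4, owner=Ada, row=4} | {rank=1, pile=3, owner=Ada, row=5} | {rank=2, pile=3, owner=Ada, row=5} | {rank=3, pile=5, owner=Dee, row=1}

Negative, Positive, Positive, Positive, Negative

The pattern is that an item is 'Positive' exactly when: row ≥ 4.
{rank=3, pile=4, owner=Dee, row=2}: Negative (row = 2).
{rank=7, pile=4, owner=Ada, row=4}: Positive (row = 4).
{rank=1, pile=3, owner=Ada, row=5}: Positive (row = 5).
{rank=2, pile=3, owner=Ada, row=5}: Positive (row = 5).
{rank=3, pile=5, owner=Dee, row=1}: Negative (row = 1).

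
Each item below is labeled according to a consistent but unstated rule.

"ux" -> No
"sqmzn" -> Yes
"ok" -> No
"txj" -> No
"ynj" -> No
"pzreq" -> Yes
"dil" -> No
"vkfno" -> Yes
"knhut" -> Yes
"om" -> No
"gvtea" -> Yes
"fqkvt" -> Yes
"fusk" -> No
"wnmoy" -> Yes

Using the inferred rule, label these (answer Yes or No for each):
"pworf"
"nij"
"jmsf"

Rule: length 5. This holds for each 'Yes' example and fails for each 'No' one.
Yes: "pworf", since length 5.
No: "nij", since length 3.
No: "jmsf", since length 4.

Yes, No, No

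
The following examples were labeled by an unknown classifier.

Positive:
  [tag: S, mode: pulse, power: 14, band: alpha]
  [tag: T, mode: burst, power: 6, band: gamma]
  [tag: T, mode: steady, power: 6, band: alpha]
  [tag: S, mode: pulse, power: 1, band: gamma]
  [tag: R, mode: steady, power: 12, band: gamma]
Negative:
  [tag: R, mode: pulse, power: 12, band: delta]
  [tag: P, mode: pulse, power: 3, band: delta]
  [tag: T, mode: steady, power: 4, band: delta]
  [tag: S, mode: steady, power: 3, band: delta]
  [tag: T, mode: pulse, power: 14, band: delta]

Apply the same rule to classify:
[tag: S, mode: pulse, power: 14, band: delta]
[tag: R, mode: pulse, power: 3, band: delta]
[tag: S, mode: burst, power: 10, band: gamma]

Negative, Negative, Positive

All 'Positive' examples share one property — band is not delta — and every 'Negative' example lacks it.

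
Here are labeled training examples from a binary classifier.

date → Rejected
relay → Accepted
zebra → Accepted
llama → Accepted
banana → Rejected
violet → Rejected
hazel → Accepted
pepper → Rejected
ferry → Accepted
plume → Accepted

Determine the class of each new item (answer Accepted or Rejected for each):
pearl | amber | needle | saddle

Accepted, Accepted, Rejected, Rejected

The common property of the 'Accepted' items is: odd length. No 'Rejected' item has it.
pearl — length 5, hence Accepted. amber — length 5, hence Accepted. needle — length 6, hence Rejected. saddle — length 6, hence Rejected.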